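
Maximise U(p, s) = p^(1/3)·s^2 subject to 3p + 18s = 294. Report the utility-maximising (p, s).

MU_p = 1/3·p^(-2/3)·s^2 and MU_s = 2·p^(1/3)·s.
MRS = MU_p/MU_s = (1/6)·s/p.
Tangency: set MRS = p_p/p_s = 3/18 = 1/6.
So (1/6)·s/p = 1/6, i.e. s = p.
Substitute into the budget 3·p + 18·s = 294: 21·p = 294, so p* = 14.
Then s* = 14.

p* = 14, s* = 14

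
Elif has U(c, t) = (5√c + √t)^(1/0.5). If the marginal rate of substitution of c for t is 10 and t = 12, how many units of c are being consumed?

For CES with ρ = 0.5, MRS = (5/1)·√(t/c).
Setting (5/1)·√(12/c) = 10 gives √(12/c) = 2, so 12/c = 4 and c = 3.

c = 3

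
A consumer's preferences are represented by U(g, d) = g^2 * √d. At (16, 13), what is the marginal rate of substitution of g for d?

MU_g = 2·g·√d and MU_d = 0.5·g^2·d^(-0.5).
MRS = MU_g/MU_d = (4)·d/g.
At (16, 13): MRS = 3.25.
That is, one extra unit of g is worth 3.25 units of d at the margin.

MRS = 3.25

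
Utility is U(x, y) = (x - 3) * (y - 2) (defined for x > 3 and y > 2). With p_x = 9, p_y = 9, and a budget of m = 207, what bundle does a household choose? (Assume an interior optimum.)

MU_x = (y−2), MU_y = (x−3).
MRS = (y−2)/(x−3).
Tangency: set MRS = p_x/p_y = 9/9 = 1.
So (y − 2)/(x − 3) = 1, i.e. (y − 2) = (x − 3).
Rewrite the budget in excess-of-subsistence terms: 9·(x − 3) + 9·(y − 2) = 207 − 9·3 − 9·2 = 162.
Substituting, 18·(x − 3) = 162, so x − 3 = 9 and x* = 12.
Then y − 2 = 9, so y* = 11.

x* = 12, y* = 11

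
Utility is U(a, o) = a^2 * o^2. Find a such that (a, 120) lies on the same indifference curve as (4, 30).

a = 1

U(4, 30) = 14400.
Set U(a, 120) = 14400 and solve.
With o = 120: 120^2 = 14400, so a^2 = 14400/14400 = 1; taking the square root, a = 1.
Check: U(1, 120) = 14400.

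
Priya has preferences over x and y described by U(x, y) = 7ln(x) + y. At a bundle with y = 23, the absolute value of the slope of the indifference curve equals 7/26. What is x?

MU_x = 7/x, MU_y = 1.
MRS = 7/x ÷ 1.
MRS depends only on x: 7/x = 7/26 ⇒ x = 7/(7/26) = 26.

x = 26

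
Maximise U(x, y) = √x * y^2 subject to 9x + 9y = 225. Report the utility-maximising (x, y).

x* = 5, y* = 20

MU_x = 0.5·x^(-0.5)·y^2 and MU_y = 2·√x·y.
MRS = MU_x/MU_y = (0.25)·y/x.
Tangency: set MRS = p_x/p_y = 9/9 = 1.
So (0.25)·y/x = 1, i.e. y = 4·x.
Substitute into the budget 9·x + 9·y = 225: 45·x = 225, so x* = 5.
Then y* = 4·5 = 20.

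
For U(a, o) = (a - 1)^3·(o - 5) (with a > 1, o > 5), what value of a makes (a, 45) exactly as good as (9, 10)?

U(9, 10) = 2560.
Set U(a, 45) = 2560 and solve.
With o = 45: (45 − 5) = 40, so (a − 1)^3 = 2560/40 = 64.
Taking the cube root (with a > 1): a − 1 = 4, so a = 5.
Check: U(5, 45) = 2560.

a = 5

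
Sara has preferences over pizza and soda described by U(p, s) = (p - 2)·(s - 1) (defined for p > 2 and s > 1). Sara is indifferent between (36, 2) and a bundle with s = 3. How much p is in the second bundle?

U(36, 2) = 34.
Set U(p, 3) = 34 and solve.
With s = 3: (3 − 1) = 2, so (p − 2) = 34/2 = 17.
So p = 2 + 17 = 19.
Check: U(19, 3) = 34.

p = 19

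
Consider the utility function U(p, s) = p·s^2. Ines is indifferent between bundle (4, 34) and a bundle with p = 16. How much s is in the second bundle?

U(4, 34) = 4624.
Set U(16, s) = 4624 and solve.
With p = 16: s^2 = 4624/16 = 289; taking the square root, s = 17.
Check: U(16, 17) = 4624.

s = 17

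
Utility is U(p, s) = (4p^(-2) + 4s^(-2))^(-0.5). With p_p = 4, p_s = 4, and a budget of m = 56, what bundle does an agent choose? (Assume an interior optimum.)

p* = 7, s* = 7

For CES with ρ = -2, MRS = (s/p)^3.
Tangency: set MRS = p_p/p_s = 4/4 = 1.
So (s/p)^3 = 1; taking the cube root, s/p = 1, i.e. s = p.
Substitute into the budget 4·p + 4·s = 56: 8·p = 56, so p* = 7 and s* = 7.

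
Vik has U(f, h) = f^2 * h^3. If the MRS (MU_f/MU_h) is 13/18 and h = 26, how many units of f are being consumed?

MU_f = 2·f·h^3 and MU_h = 3·f^2·h^2.
MRS = MU_f/MU_h = (2/3)·h/f.
Substitute h = 26: MRS = (52/3)/f. Setting (52/3)/f = 13/18 gives f = (52/3)/(13/18) = 24.

f = 24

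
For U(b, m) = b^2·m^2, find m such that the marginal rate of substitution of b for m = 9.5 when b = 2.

MU_b = 2·b·m^2 and MU_m = 2·b^2·m.
MRS = MU_b/MU_m = m/b.
Substitute b = 2: MRS = m/2. Setting m/2 = 9.5 gives m = 9.5·2 = 19.

m = 19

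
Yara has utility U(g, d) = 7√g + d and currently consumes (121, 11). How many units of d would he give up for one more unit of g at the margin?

MU_g = 7/(2√g), MU_d = 1.
MRS = 7/(2√g) ÷ 1.
At (121, 11): MRS = 7/22.
So at (121, 11) the consumer would give up 7/22 units of d for one more unit of g.

MRS = 7/22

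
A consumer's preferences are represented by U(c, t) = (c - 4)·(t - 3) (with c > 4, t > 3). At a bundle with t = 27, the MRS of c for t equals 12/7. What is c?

c = 18

MU_c = (t−3), MU_t = (c−4).
MRS = (t−3)/(c−4).
Substitute t = 27: MRS = 24/(c − 4). Setting this equal to 12/7 gives c − 4 = 24/(12/7) = 14, so c = 18.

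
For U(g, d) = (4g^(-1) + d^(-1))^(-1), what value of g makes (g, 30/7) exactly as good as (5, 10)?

U depends on (g, d) only through S = 4g^(-1) + d^(-1), so equal utility means equal S. At (5, 10): S = 0.9.
With d = 30/7: (30/7)^(-1) = 7/30, so 4g^(-1) = 0.9 − 7/30 = 2/3, i.e. g^(-1) = 1/6.
Hence g = 1/(1/6) = 6.
Check: U(6, 30/7) = 1.1111.

g = 6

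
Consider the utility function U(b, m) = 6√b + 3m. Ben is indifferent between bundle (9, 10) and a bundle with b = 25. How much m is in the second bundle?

U(9, 10) = 48.
Set U(25, m) = 48 and solve.
With b = 25: √25 = 5, so 3m = 48 − 6·5 = 18 and m = 6.
Check: U(25, 6) = 48.

m = 6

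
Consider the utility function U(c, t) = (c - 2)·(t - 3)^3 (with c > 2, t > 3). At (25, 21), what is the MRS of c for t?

MRS = 6/23

MU_c = (t−3)^3, MU_t = 3·(c−2)·(t−3)^2.
MRS = (1/3)·(t−3)/(c−2).
At (25, 21): MRS = 6/23.
The indifference curve has slope −6/23 at this bundle.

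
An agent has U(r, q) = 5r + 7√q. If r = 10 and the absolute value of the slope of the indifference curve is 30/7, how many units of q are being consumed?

q = 9

MU_r = 5, MU_q = 7/(2√q).
MRS = 5 ÷ (7/(2√q)).
MRS depends only on q: (10/7)·√q = 30/7 ⇒ √q = (30/7)/(10/7) = 3 ⇒ q = 9.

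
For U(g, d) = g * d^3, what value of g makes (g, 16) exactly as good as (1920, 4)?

g = 30

U(1920, 4) = 122880.
Set U(g, 16) = 122880 and solve.
With d = 16: 16^3 = 4096, so g = 122880/4096 = 30.
Check: U(30, 16) = 122880.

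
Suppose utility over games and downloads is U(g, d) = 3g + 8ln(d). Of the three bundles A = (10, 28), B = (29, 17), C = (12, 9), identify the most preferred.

Evaluate utility at each bundle:
U(A) = 56.658.
U(B) = 109.666.
U(C) = 53.578.
Highest utility is B, so B ≻ A ≻ C.

Bundle B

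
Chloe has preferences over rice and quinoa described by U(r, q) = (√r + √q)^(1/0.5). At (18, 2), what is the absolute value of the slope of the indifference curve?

MRS = 1/3

For CES with ρ = 0.5, MRS = √(q/r).
At (18, 2): MRS = 1/3.
So at (18, 2) the consumer would give up 1/3 units of q for one more unit of r.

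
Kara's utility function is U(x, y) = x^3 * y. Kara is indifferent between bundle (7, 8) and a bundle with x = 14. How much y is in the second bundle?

y = 1

U(7, 8) = 2744.
Set U(14, y) = 2744 and solve.
With x = 14: 14^3 = 2744, so y = 2744/2744 = 1.
Check: U(14, 1) = 2744.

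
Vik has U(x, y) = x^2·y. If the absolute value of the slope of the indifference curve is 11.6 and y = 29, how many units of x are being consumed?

x = 5

MU_x = 2·x·y and MU_y = x^2.
MRS = MU_x/MU_y = (2/1)·y/x.
Substitute y = 29: MRS = 58/x. Setting 58/x = 11.6 gives x = 58/11.6 = 5.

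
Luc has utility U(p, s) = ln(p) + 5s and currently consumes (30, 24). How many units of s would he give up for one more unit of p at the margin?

MRS = 1/150

MU_p = 1/p, MU_s = 5.
MRS = 1/p ÷ 5.
At (30, 24): MRS = 1/150.
That is, one extra unit of p is worth 1/150 units of s at the margin.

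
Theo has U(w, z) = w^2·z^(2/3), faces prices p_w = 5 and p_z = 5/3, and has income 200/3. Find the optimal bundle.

w* = 10, z* = 10

MU_w = 2·w·z^(2/3) and MU_z = 2/3·w^2·z^(-1/3).
MRS = MU_w/MU_z = (3)·z/w.
Tangency: set MRS = p_w/p_z = 5/(5/3) = 3.
So (3)·z/w = 3, i.e. z = w.
Substitute into the budget 5·w + (5/3)·z = 200/3: (20/3)·w = 200/3, so w* = 10.
Then z* = 10.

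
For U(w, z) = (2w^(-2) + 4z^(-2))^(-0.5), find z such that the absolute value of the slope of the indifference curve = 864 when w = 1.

z = 12

For CES with ρ = -2, MRS = (2/4)·(z/w)^3.
Setting (2/4)·(z/1)^3 = 864 gives (z/1)^3 = 1728, so z/1 = 12 and z = 12.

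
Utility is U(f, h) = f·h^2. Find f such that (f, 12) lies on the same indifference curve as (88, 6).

U(88, 6) = 3168.
Set U(f, 12) = 3168 and solve.
With h = 12: 12^2 = 144, so f = 3168/144 = 22.
Check: U(22, 12) = 3168.

f = 22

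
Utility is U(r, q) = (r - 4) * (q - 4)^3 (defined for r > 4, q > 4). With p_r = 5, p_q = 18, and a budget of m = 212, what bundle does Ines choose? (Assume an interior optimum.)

MU_r = (q−4)^3, MU_q = 3·(r−4)·(q−4)^2.
MRS = (1/3)·(q−4)/(r−4).
Tangency: set MRS = p_r/p_q = 5/18.
So (1/3)·(q − 4)/(r − 4) = 5/18, i.e. (q − 4) = (5/6)·(r − 4).
Rewrite the budget in excess-of-subsistence terms: 5·(r − 4) + 18·(q − 4) = 212 − 5·4 − 18·4 = 120.
Substituting, 20·(r − 4) = 120, so r − 4 = 6 and r* = 10.
Then q − 4 = (5/6)·6 = 5, so q* = 9.

r* = 10, q* = 9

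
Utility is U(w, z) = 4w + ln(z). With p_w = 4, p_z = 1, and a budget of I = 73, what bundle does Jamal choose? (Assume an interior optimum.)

MU_w = 4, MU_z = 1/z.
MRS = 4 ÷ (1/z).
Tangency: set MRS = p_w/p_z = 4/1 = 4.
MRS depends only on z: 4·z = 4 ⇒ z* = 4/4 = 1.
From the budget, 4·w = 73 − 1·1 = 72, so w* = 18.

w* = 18, z* = 1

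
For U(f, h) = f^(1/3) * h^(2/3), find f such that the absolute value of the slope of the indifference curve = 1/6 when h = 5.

f = 15

MU_f = 1/3·f^(-2/3)·h^(2/3) and MU_h = 2/3·f^(1/3)·h^(-1/3).
MRS = MU_f/MU_h = (0.5)·h/f.
Substitute h = 5: MRS = 2.5/f. Setting 2.5/f = 1/6 gives f = 2.5/(1/6) = 15.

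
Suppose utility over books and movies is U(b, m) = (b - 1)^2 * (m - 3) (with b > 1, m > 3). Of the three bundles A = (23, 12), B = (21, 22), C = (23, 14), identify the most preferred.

Evaluate utility at each bundle:
U(A) = 4356.
U(B) = 7600.
U(C) = 5324.
Highest utility is B, so B ≻ C ≻ A.

Bundle B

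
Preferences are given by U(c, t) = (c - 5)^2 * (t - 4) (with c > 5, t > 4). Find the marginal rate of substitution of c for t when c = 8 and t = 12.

MRS = 16/3

MU_c = 2·(c−5)·(t−4), MU_t = (c−5)^2.
MRS = (2/1)·(t−4)/(c−5).
At (8, 12): MRS = 16/3.
The indifference curve has slope −16/3 at this bundle.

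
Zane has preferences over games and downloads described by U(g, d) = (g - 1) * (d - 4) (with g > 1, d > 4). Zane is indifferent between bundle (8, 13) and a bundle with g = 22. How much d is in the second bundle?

U(8, 13) = 63.
Set U(22, d) = 63 and solve.
With g = 22: (22 − 1) = 21, so (d − 4) = 63/21 = 3.
So d = 4 + 3 = 7.
Check: U(22, 7) = 63.

d = 7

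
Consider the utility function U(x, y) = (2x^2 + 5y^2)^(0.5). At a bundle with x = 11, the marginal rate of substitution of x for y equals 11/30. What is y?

For CES with ρ = 2, MRS = (2/5)·(y/x)^(-1).
Setting (2/5)·(y/11)^(-1) = 11/30 gives (y/11)^(-1) = 11/12, so y/11 = 12/11 and y = 12.

y = 12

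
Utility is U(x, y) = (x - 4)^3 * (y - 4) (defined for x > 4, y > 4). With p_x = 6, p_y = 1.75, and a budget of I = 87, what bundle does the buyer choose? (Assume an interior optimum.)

x* = 11, y* = 12

MU_x = 3·(x−4)^2·(y−4), MU_y = (x−4)^3.
MRS = (3/1)·(y−4)/(x−4).
Tangency: set MRS = p_x/p_y = 6/1.75 = 24/7.
So (3/1)·(y − 4)/(x − 4) = 24/7, i.e. (y − 4) = (8/7)·(x − 4).
Rewrite the budget in excess-of-subsistence terms: 6·(x − 4) + 1.75·(y − 4) = 87 − 6·4 − 1.75·4 = 56.
Substituting, 8·(x − 4) = 56, so x − 4 = 7 and x* = 11.
Then y − 4 = (8/7)·7 = 8, so y* = 12.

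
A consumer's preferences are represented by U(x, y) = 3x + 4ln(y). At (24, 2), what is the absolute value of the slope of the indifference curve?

MU_x = 3, MU_y = 4/y.
MRS = 3 ÷ (4/y).
At (24, 2): MRS = 1.5.
The indifference curve has slope −1.5 at this bundle.

MRS = 1.5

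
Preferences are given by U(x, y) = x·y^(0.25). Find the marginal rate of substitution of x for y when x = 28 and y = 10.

MRS = 10/7

MU_x = y^(0.25) and MU_y = 0.25·x·y^(-0.75).
MRS = MU_x/MU_y = (4)·y/x.
At (28, 10): MRS = 10/7.
So at (28, 10) the consumer would give up 10/7 units of y for one more unit of x.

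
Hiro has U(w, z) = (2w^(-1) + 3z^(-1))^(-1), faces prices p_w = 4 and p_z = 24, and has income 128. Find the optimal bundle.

w* = 8, z* = 4

For CES with ρ = -1, MRS = (2/3)·(z/w)^2.
Tangency: set MRS = p_w/p_z = 4/24 = 1/6.
So (z/w)^2 = 0.25; taking the square root, z/w = 0.5, i.e. z = 0.5·w.
Substitute into the budget 4·w + 24·z = 128: 16·w = 128, so w* = 8 and z* = 0.5·8 = 4.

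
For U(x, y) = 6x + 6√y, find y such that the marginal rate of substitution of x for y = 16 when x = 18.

MU_x = 6, MU_y = 6/(2√y).
MRS = 6 ÷ (6/(2√y)).
MRS depends only on y: 2·√y = 16 ⇒ √y = 16/2 = 8 ⇒ y = 64.

y = 64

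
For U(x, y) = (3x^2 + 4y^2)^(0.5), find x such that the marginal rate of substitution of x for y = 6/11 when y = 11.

x = 8

For CES with ρ = 2, MRS = (3/4)·(y/x)^(-1).
Setting (3/4)·(11/x)^(-1) = 6/11 gives (11/x)^(-1) = 8/11, so 11/x = 1.375 and x = 8.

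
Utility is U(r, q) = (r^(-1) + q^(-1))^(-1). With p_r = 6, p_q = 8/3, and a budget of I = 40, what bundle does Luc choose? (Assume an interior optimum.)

r* = 4, q* = 6

For CES with ρ = -1, MRS = (q/r)^2.
Tangency: set MRS = p_r/p_q = 6/(8/3) = 2.25.
So (q/r)^2 = 2.25; taking the square root, q/r = 1.5, i.e. q = 1.5·r.
Substitute into the budget 6·r + (8/3)·q = 40: 10·r = 40, so r* = 4 and q* = 1.5·4 = 6.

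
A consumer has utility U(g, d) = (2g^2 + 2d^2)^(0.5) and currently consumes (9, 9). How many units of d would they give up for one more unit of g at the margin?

For CES with ρ = 2, MRS = (d/g)^(-1).
At (9, 9): MRS = 1.
So at (9, 9) the consumer would give up 1 units of d for one more unit of g.

MRS = 1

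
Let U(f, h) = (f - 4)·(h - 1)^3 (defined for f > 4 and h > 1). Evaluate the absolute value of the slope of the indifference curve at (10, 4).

MU_f = (h−1)^3, MU_h = 3·(f−4)·(h−1)^2.
MRS = (1/3)·(h−1)/(f−4).
At (10, 4): MRS = 1/6.
That is, one extra unit of f is worth 1/6 units of h at the margin.

MRS = 1/6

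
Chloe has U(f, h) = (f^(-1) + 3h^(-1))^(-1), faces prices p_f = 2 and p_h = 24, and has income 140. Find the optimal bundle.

f* = 10, h* = 5

For CES with ρ = -1, MRS = (1/3)·(h/f)^2.
Tangency: set MRS = p_f/p_h = 2/24 = 1/12.
So (h/f)^2 = 0.25; taking the square root, h/f = 0.5, i.e. h = 0.5·f.
Substitute into the budget 2·f + 24·h = 140: 14·f = 140, so f* = 10 and h* = 0.5·10 = 5.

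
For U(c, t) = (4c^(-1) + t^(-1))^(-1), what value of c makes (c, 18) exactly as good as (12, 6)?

U depends on (c, t) only through S = 4c^(-1) + t^(-1), so equal utility means equal S. At (12, 6): S = 0.5.
With t = 18: 18^(-1) = 1/18, so 4c^(-1) = 0.5 − 1/18 = 4/9, i.e. c^(-1) = 1/9.
Hence c = 1/(1/9) = 9.
Check: U(9, 18) = 2.

c = 9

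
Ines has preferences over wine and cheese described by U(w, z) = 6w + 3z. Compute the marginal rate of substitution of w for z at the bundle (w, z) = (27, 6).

MRS = 2

MU_w = 6, MU_z = 3, so MRS = 6/3 = 2 at every bundle.
At (27, 6): MRS = 2.
That is, one extra unit of w is worth 2 units of z at the margin.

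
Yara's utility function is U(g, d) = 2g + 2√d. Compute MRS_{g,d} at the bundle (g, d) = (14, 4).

MRS = 4

MU_g = 2, MU_d = 2/(2√d).
MRS = 2 ÷ (2/(2√d)).
At (14, 4): MRS = 4.
So at (14, 4) the consumer would give up 4 units of d for one more unit of g.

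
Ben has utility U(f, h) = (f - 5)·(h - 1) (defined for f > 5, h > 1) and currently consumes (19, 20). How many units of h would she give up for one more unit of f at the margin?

MRS = 19/14

MU_f = (h−1), MU_h = (f−5).
MRS = (h−1)/(f−5).
At (19, 20): MRS = 19/14.
So at (19, 20) the consumer would give up 19/14 units of h for one more unit of f.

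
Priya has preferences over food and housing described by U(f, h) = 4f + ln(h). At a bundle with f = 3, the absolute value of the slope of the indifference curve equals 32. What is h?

h = 8

MU_f = 4, MU_h = 1/h.
MRS = 4 ÷ (1/h).
MRS depends only on h: 4·h = 32 ⇒ h = 32/4 = 8.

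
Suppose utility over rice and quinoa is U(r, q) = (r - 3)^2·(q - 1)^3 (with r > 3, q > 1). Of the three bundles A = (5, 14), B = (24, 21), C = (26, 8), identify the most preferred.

Bundle B

Evaluate utility at each bundle:
U(A) = 8788.
U(B) = 3528000.
U(C) = 181447.
Highest utility is B, so B ≻ C ≻ A.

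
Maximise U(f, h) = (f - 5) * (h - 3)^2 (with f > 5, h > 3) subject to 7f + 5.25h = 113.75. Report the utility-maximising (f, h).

f* = 8, h* = 11

MU_f = (h−3)^2, MU_h = 2·(f−5)·(h−3).
MRS = (1/2)·(h−3)/(f−5).
Tangency: set MRS = p_f/p_h = 7/5.25 = 4/3.
So (1/2)·(h − 3)/(f − 5) = 4/3, i.e. (h − 3) = (8/3)·(f − 5).
Rewrite the budget in excess-of-subsistence terms: 7·(f − 5) + 5.25·(h − 3) = 113.75 − 7·5 − 5.25·3 = 63.
Substituting, 21·(f − 5) = 63, so f − 5 = 3 and f* = 8.
Then h − 3 = (8/3)·3 = 8, so h* = 11.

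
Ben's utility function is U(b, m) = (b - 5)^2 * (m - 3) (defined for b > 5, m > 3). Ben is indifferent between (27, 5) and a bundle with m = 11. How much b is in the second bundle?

b = 16

U(27, 5) = 968.
Set U(b, 11) = 968 and solve.
With m = 11: (11 − 3) = 8, so (b − 5)^2 = 968/8 = 121.
Taking the square root (with b > 5): b − 5 = 11, so b = 16.
Check: U(16, 11) = 968.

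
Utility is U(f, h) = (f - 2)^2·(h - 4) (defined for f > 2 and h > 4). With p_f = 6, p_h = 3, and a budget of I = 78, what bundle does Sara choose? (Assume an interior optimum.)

f* = 8, h* = 10

MU_f = 2·(f−2)·(h−4), MU_h = (f−2)^2.
MRS = (2/1)·(h−4)/(f−2).
Tangency: set MRS = p_f/p_h = 6/3 = 2.
So (2/1)·(h − 4)/(f − 2) = 2, i.e. (h − 4) = (f − 2).
Rewrite the budget in excess-of-subsistence terms: 6·(f − 2) + 3·(h − 4) = 78 − 6·2 − 3·4 = 54.
Substituting, 9·(f − 2) = 54, so f − 2 = 6 and f* = 8.
Then h − 4 = 6, so h* = 10.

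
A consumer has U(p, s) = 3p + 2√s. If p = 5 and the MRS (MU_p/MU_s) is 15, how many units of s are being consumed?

MU_p = 3, MU_s = 2/(2√s).
MRS = 3 ÷ (2/(2√s)).
MRS depends only on s: 3·√s = 15 ⇒ √s = 15/3 = 5 ⇒ s = 25.

s = 25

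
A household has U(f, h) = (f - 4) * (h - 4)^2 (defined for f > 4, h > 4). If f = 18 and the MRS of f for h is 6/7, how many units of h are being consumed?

MU_f = (h−4)^2, MU_h = 2·(f−4)·(h−4).
MRS = (1/2)·(h−4)/(f−4).
Substitute f = 18: MRS = (h − 4)/28. Setting this equal to 6/7 gives h − 4 = (6/7)·28 = 24, so h = 28.

h = 28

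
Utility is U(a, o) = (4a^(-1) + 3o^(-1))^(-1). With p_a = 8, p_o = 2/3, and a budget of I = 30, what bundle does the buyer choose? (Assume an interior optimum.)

For CES with ρ = -1, MRS = (4/3)·(o/a)^2.
Tangency: set MRS = p_a/p_o = 8/(2/3) = 12.
So (o/a)^2 = 9; taking the square root, o/a = 3, i.e. o = 3·a.
Substitute into the budget 8·a + (2/3)·o = 30: 10·a = 30, so a* = 3 and o* = 3·3 = 9.

a* = 3, o* = 9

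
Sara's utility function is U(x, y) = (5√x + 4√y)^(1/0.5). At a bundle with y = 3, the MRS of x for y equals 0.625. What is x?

x = 12

For CES with ρ = 0.5, MRS = (5/4)·√(y/x).
Setting (5/4)·√(3/x) = 0.625 gives √(3/x) = 0.5, so 3/x = 0.25 and x = 12.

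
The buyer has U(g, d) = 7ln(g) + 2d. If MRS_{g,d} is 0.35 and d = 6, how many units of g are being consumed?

g = 10

MU_g = 7/g, MU_d = 2.
MRS = 7/g ÷ 2.
MRS depends only on g: 3.5/g = 0.35 ⇒ g = 3.5/0.35 = 10.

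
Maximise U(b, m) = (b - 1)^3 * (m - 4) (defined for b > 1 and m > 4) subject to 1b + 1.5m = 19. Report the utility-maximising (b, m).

b* = 10, m* = 6

MU_b = 3·(b−1)^2·(m−4), MU_m = (b−1)^3.
MRS = (3/1)·(m−4)/(b−1).
Tangency: set MRS = p_b/p_m = 1/1.5 = 2/3.
So (3/1)·(m − 4)/(b − 1) = 2/3, i.e. (m − 4) = (2/9)·(b − 1).
Rewrite the budget in excess-of-subsistence terms: 1·(b − 1) + 1.5·(m − 4) = 19 − 1·1 − 1.5·4 = 12.
Substituting, (4/3)·(b − 1) = 12, so b − 1 = 9 and b* = 10.
Then m − 4 = (2/9)·9 = 2, so m* = 6.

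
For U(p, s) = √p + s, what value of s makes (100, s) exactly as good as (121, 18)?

U(121, 18) = 29.
Set U(100, s) = 29 and solve.
With p = 100: √100 = 10, so s = 29 − 10 = 19.
Check: U(100, 19) = 29.

s = 19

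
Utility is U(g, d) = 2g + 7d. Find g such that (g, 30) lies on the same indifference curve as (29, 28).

g = 22

U(29, 28) = 254.
Set U(g, 30) = 254 and solve.
2g + 7·30 = 254 ⇒ 2g = 44 ⇒ g = 22.
Check: U(22, 30) = 254.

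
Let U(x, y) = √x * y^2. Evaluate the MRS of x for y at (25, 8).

MU_x = 0.5·x^(-0.5)·y^2 and MU_y = 2·√x·y.
MRS = MU_x/MU_y = (0.25)·y/x.
At (25, 8): MRS = 2/25.
That is, one extra unit of x is worth 2/25 units of y at the margin.

MRS = 2/25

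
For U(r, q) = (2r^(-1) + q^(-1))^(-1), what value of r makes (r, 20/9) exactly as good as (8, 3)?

r = 15

U depends on (r, q) only through S = 2r^(-1) + q^(-1), so equal utility means equal S. At (8, 3): S = 7/12.
With q = 20/9: (20/9)^(-1) = 0.45, so 2r^(-1) = 7/12 − 0.45 = 2/15, i.e. r^(-1) = 1/15.
Hence r = 1/(1/15) = 15.
Check: U(15, 20/9) = 1.7143.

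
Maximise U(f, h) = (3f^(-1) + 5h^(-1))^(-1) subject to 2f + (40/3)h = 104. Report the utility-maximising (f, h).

For CES with ρ = -1, MRS = (3/5)·(h/f)^2.
Tangency: set MRS = p_f/p_h = 2/(40/3) = 0.15.
So (h/f)^2 = 0.25; taking the square root, h/f = 0.5, i.e. h = 0.5·f.
Substitute into the budget 2·f + (40/3)·h = 104: (26/3)·f = 104, so f* = 12 and h* = 0.5·12 = 6.

f* = 12, h* = 6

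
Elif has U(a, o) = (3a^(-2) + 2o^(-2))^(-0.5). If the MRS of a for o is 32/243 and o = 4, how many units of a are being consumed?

a = 9

For CES with ρ = -2, MRS = (3/2)·(o/a)^3.
Setting (3/2)·(4/a)^3 = 32/243 gives (4/a)^3 = 64/729, so 4/a = 4/9 and a = 9.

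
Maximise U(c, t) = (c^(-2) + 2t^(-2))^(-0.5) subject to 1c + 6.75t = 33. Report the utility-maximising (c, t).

For CES with ρ = -2, MRS = (1/2)·(t/c)^3.
Tangency: set MRS = p_c/p_t = 1/6.75 = 4/27.
So (t/c)^3 = 8/27; taking the cube root, t/c = 2/3, i.e. t = (2/3)·c.
Substitute into the budget 1·c + 6.75·t = 33: 5.5·c = 33, so c* = 6 and t* = (2/3)·6 = 4.

c* = 6, t* = 4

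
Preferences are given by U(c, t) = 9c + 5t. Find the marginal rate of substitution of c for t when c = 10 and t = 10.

MU_c = 9, MU_t = 5, so MRS = 9/5 = 1.8 at every bundle.
At (10, 10): MRS = 1.8.
So at (10, 10) the consumer would give up 1.8 units of t for one more unit of c.

MRS = 1.8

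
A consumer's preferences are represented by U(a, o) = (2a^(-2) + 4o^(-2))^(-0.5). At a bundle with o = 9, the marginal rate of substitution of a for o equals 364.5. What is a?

a = 1

For CES with ρ = -2, MRS = (2/4)·(o/a)^3.
Setting (2/4)·(9/a)^3 = 364.5 gives (9/a)^3 = 729, so 9/a = 9 and a = 1.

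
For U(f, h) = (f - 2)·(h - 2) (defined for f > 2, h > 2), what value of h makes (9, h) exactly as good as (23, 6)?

h = 14

U(23, 6) = 84.
Set U(9, h) = 84 and solve.
With f = 9: (9 − 2) = 7, so (h − 2) = 84/7 = 12.
So h = 2 + 12 = 14.
Check: U(9, 14) = 84.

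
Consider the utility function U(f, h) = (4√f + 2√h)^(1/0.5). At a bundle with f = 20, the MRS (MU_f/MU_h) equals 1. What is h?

For CES with ρ = 0.5, MRS = (4/2)·√(h/f).
Setting (4/2)·√(h/20) = 1 gives √(h/20) = 0.5, so h/20 = 0.25 and h = 5.

h = 5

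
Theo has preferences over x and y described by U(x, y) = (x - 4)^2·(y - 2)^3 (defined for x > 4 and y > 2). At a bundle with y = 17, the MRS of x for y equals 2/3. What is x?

x = 19

MU_x = 2·(x−4)·(y−2)^3, MU_y = 3·(x−4)^2·(y−2)^2.
MRS = (2/3)·(y−2)/(x−4).
Substitute y = 17: MRS = 10/(x − 4). Setting this equal to 2/3 gives x − 4 = 10/(2/3) = 15, so x = 19.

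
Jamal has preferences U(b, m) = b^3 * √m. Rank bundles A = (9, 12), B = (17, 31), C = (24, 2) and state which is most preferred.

Evaluate utility at each bundle:
U(A) = 2525.330.
U(B) = 27354.426.
U(C) = 19550.088.
Highest utility is B, so B ≻ C ≻ A.

Bundle B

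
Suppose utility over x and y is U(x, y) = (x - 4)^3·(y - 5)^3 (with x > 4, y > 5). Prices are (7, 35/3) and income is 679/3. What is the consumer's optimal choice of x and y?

MU_x = 3·(x−4)^2·(y−5)^3, MU_y = 3·(x−4)^3·(y−5)^2.
MRS = (y−5)/(x−4).
Tangency: set MRS = p_x/p_y = 7/(35/3) = 0.6.
So (y − 5)/(x − 4) = 0.6, i.e. (y − 5) = 0.6·(x − 4).
Rewrite the budget in excess-of-subsistence terms: 7·(x − 4) + (35/3)·(y − 5) = 679/3 − 7·4 − (35/3)·5 = 140.
Substituting, 14·(x − 4) = 140, so x − 4 = 10 and x* = 14.
Then y − 5 = 0.6·10 = 6, so y* = 11.

x* = 14, y* = 11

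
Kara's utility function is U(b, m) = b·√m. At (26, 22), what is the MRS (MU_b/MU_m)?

MRS = 22/13

MU_b = √m and MU_m = 0.5·b·m^(-0.5).
MRS = MU_b/MU_m = (2)·m/b.
At (26, 22): MRS = 22/13.
The indifference curve has slope −22/13 at this bundle.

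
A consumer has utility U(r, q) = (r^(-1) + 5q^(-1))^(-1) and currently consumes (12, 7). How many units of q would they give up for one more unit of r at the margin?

For CES with ρ = -1, MRS = (1/5)·(q/r)^2.
At (12, 7): MRS = 49/720.
That is, one extra unit of r is worth 49/720 units of q at the margin.

MRS = 49/720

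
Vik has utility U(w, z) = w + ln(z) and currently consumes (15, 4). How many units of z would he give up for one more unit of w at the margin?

MU_w = 1, MU_z = 1/z.
MRS = 1 ÷ (1/z).
At (15, 4): MRS = 4.
That is, one extra unit of w is worth 4 units of z at the margin.

MRS = 4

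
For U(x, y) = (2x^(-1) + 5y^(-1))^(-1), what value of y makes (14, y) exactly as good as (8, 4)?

U depends on (x, y) only through S = 2x^(-1) + 5y^(-1), so equal utility means equal S. At (8, 4): S = 1.5.
With x = 14: 2·14^(-1) = 1/7, so 5y^(-1) = 1.5 − 1/7 = 19/14, i.e. y^(-1) = 19/70.
Hence y = 1/(19/70) = 70/19.
Check: U(14, 70/19) = 0.6667.

y = 70/19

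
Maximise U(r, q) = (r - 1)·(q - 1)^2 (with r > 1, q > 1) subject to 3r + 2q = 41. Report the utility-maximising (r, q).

r* = 5, q* = 13

MU_r = (q−1)^2, MU_q = 2·(r−1)·(q−1).
MRS = (1/2)·(q−1)/(r−1).
Tangency: set MRS = p_r/p_q = 3/2 = 1.5.
So (1/2)·(q − 1)/(r − 1) = 1.5, i.e. (q − 1) = 3·(r − 1).
Rewrite the budget in excess-of-subsistence terms: 3·(r − 1) + 2·(q − 1) = 41 − 3·1 − 2·1 = 36.
Substituting, 9·(r − 1) = 36, so r − 1 = 4 and r* = 5.
Then q − 1 = 3·4 = 12, so q* = 13.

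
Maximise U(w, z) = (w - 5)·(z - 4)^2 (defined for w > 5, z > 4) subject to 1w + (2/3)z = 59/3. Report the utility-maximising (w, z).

w* = 9, z* = 16

MU_w = (z−4)^2, MU_z = 2·(w−5)·(z−4).
MRS = (1/2)·(z−4)/(w−5).
Tangency: set MRS = p_w/p_z = 1/(2/3) = 1.5.
So (1/2)·(z − 4)/(w − 5) = 1.5, i.e. (z − 4) = 3·(w − 5).
Rewrite the budget in excess-of-subsistence terms: 1·(w − 5) + (2/3)·(z − 4) = 59/3 − 1·5 − (2/3)·4 = 12.
Substituting, 3·(w − 5) = 12, so w − 5 = 4 and w* = 9.
Then z − 4 = 3·4 = 12, so z* = 16.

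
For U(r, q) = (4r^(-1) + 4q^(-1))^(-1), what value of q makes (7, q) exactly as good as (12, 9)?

U depends on (r, q) only through S = 4r^(-1) + 4q^(-1), so equal utility means equal S. At (12, 9): S = 7/9.
With r = 7: 4·7^(-1) = 4/7, so 4q^(-1) = 7/9 − 4/7 = 13/63, i.e. q^(-1) = 13/252.
Hence q = 1/(13/252) = 252/13.
Check: U(7, 252/13) = 1.2857.

q = 252/13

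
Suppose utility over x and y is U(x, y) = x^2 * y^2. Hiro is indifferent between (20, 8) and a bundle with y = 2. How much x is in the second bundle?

x = 80

U(20, 8) = 25600.
Set U(x, 2) = 25600 and solve.
With y = 2: 2^2 = 4, so x^2 = 25600/4 = 6400; taking the square root, x = 80.
Check: U(80, 2) = 25600.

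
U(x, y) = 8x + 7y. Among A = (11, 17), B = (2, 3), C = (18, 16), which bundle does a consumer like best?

Bundle C

Evaluate utility at each bundle:
U(A) = 207.
U(B) = 37.
U(C) = 256.
Highest utility is C, so C ≻ A ≻ B.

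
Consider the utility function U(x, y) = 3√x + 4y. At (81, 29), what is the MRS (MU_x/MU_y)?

MRS = 1/24

MU_x = 3/(2√x), MU_y = 4.
MRS = 3/(2√x) ÷ 4.
At (81, 29): MRS = 1/24.
That is, one extra unit of x is worth 1/24 units of y at the margin.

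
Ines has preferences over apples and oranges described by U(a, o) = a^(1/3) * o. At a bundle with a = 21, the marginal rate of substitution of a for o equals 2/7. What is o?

MU_a = 1/3·a^(-2/3)·o and MU_o = a^(1/3).
MRS = MU_a/MU_o = (1/3)·o/a.
Substitute a = 21: MRS = o/63. Setting o/63 = 2/7 gives o = (2/7)·63 = 18.

o = 18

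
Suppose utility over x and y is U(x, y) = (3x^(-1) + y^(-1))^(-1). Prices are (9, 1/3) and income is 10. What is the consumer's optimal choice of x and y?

x* = 1, y* = 3

For CES with ρ = -1, MRS = (3/1)·(y/x)^2.
Tangency: set MRS = p_x/p_y = 9/(1/3) = 27.
So (y/x)^2 = 9; taking the square root, y/x = 3, i.e. y = 3·x.
Substitute into the budget 9·x + (1/3)·y = 10: 10·x = 10, so x* = 1 and y* = 3·1 = 3.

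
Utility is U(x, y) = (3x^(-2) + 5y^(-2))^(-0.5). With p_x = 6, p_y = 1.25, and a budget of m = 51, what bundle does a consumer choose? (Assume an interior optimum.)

For CES with ρ = -2, MRS = (3/5)·(y/x)^3.
Tangency: set MRS = p_x/p_y = 6/1.25 = 4.8.
So (y/x)^3 = 8; taking the cube root, y/x = 2, i.e. y = 2·x.
Substitute into the budget 6·x + 1.25·y = 51: 8.5·x = 51, so x* = 6 and y* = 2·6 = 12.

x* = 6, y* = 12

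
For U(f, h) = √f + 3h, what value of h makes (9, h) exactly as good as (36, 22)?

h = 23

U(36, 22) = 72.
Set U(9, h) = 72 and solve.
With f = 9: √9 = 3, so 3h = 72 − 3 = 69 and h = 23.
Check: U(9, 23) = 72.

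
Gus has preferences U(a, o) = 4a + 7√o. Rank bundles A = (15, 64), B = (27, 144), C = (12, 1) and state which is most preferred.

Evaluate utility at each bundle:
U(A) = 116.000.
U(B) = 192.000.
U(C) = 55.000.
Highest utility is B, so B ≻ A ≻ C.

Bundle B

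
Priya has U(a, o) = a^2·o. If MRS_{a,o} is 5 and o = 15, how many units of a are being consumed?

MU_a = 2·a·o and MU_o = a^2.
MRS = MU_a/MU_o = (2/1)·o/a.
Substitute o = 15: MRS = 30/a. Setting 30/a = 5 gives a = 30/5 = 6.

a = 6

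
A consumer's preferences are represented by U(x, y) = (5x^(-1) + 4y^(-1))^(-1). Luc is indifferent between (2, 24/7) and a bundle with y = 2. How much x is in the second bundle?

x = 3

U depends on (x, y) only through S = 5x^(-1) + 4y^(-1), so equal utility means equal S. At (2, 24/7): S = 11/3.
With y = 2: 4·2^(-1) = 2, so 5x^(-1) = 11/3 − 2 = 5/3, i.e. x^(-1) = 1/3.
Hence x = 1/(1/3) = 3.
Check: U(3, 2) = 0.2727.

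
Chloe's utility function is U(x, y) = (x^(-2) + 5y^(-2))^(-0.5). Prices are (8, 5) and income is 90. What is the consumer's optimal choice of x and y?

x* = 5, y* = 10

For CES with ρ = -2, MRS = (1/5)·(y/x)^3.
Tangency: set MRS = p_x/p_y = 8/5 = 1.6.
So (y/x)^3 = 8; taking the cube root, y/x = 2, i.e. y = 2·x.
Substitute into the budget 8·x + 5·y = 90: 18·x = 90, so x* = 5 and y* = 2·5 = 10.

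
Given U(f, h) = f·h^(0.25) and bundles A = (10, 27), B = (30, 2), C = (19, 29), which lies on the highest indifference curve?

Bundle C

Evaluate utility at each bundle:
U(A) = 22.795.
U(B) = 35.676.
U(C) = 44.091.
Highest utility is C, so C ≻ B ≻ A.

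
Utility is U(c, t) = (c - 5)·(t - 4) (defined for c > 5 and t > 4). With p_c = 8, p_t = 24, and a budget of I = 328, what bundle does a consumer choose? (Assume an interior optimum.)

MU_c = (t−4), MU_t = (c−5).
MRS = (t−4)/(c−5).
Tangency: set MRS = p_c/p_t = 8/24 = 1/3.
So (t − 4)/(c − 5) = 1/3, i.e. (t − 4) = (1/3)·(c − 5).
Rewrite the budget in excess-of-subsistence terms: 8·(c − 5) + 24·(t − 4) = 328 − 8·5 − 24·4 = 192.
Substituting, 16·(c − 5) = 192, so c − 5 = 12 and c* = 17.
Then t − 4 = (1/3)·12 = 4, so t* = 8.

c* = 17, t* = 8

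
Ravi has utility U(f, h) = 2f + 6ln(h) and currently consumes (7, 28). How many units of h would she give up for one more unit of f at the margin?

MRS = 28/3

MU_f = 2, MU_h = 6/h.
MRS = 2 ÷ (6/h).
At (7, 28): MRS = 28/3.
The indifference curve has slope −28/3 at this bundle.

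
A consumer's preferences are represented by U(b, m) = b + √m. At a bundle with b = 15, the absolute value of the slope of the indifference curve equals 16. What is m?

m = 64

MU_b = 1, MU_m = 1/(2√m).
MRS = 1 ÷ (1/(2√m)).
MRS depends only on m: 2·√m = 16 ⇒ √m = 16/2 = 8 ⇒ m = 64.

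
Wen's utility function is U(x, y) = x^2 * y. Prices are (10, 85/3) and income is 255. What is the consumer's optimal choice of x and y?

MU_x = 2·x·y and MU_y = x^2.
MRS = MU_x/MU_y = (2/1)·y/x.
Tangency: set MRS = p_x/p_y = 10/(85/3) = 6/17.
So (2/1)·y/x = 6/17, i.e. y = (3/17)·x.
Substitute into the budget 10·x + (85/3)·y = 255: 15·x = 255, so x* = 17.
Then y* = (3/17)·17 = 3.

x* = 17, y* = 3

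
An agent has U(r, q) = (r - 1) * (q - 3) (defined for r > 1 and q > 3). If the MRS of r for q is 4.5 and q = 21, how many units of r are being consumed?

MU_r = (q−3), MU_q = (r−1).
MRS = (q−3)/(r−1).
Substitute q = 21: MRS = 18/(r − 1). Setting this equal to 4.5 gives r − 1 = 18/4.5 = 4, so r = 5.

r = 5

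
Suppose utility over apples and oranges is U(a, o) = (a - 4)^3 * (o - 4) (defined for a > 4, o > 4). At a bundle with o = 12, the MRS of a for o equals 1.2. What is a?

MU_a = 3·(a−4)^2·(o−4), MU_o = (a−4)^3.
MRS = (3/1)·(o−4)/(a−4).
Substitute o = 12: MRS = 24/(a − 4). Setting this equal to 1.2 gives a − 4 = 24/1.2 = 20, so a = 24.

a = 24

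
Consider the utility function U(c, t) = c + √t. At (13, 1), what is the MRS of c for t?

MRS = 2

MU_c = 1, MU_t = 1/(2√t).
MRS = 1 ÷ (1/(2√t)).
At (13, 1): MRS = 2.
That is, one extra unit of c is worth 2 units of t at the margin.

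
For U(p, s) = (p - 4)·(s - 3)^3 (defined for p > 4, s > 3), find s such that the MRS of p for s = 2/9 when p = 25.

s = 17

MU_p = (s−3)^3, MU_s = 3·(p−4)·(s−3)^2.
MRS = (1/3)·(s−3)/(p−4).
Substitute p = 25: MRS = (s − 3)/63. Setting this equal to 2/9 gives s − 3 = (2/9)·63 = 14, so s = 17.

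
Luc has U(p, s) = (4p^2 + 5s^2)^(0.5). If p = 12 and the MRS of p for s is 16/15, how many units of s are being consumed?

For CES with ρ = 2, MRS = (4/5)·(s/p)^(-1).
Setting (4/5)·(s/12)^(-1) = 16/15 gives (s/12)^(-1) = 4/3, so s/12 = 0.75 and s = 9.

s = 9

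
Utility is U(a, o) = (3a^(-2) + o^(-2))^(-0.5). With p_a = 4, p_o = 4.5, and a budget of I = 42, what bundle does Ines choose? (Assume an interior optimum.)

For CES with ρ = -2, MRS = (3/1)·(o/a)^3.
Tangency: set MRS = p_a/p_o = 4/4.5 = 8/9.
So (o/a)^3 = 8/27; taking the cube root, o/a = 2/3, i.e. o = (2/3)·a.
Substitute into the budget 4·a + 4.5·o = 42: 7·a = 42, so a* = 6 and o* = (2/3)·6 = 4.

a* = 6, o* = 4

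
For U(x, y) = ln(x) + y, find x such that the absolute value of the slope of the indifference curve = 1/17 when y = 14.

x = 17

MU_x = 1/x, MU_y = 1.
MRS = 1/x ÷ 1.
MRS depends only on x: 1/x = 1/17 ⇒ x = 1/(1/17) = 17.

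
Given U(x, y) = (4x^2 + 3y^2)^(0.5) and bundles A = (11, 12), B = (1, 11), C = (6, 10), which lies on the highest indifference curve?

Bundle A

Evaluate utility at each bundle:
U(A) = 30.265.
U(B) = 19.157.
U(C) = 21.071.
Highest utility is A, so A ≻ C ≻ B.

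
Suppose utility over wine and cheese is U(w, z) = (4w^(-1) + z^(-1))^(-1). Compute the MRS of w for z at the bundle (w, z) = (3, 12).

MRS = 64

For CES with ρ = -1, MRS = (4/1)·(z/w)^2.
At (3, 12): MRS = 64.
The indifference curve has slope −64 at this bundle.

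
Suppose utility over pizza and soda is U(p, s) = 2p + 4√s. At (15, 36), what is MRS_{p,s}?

MRS = 6

MU_p = 2, MU_s = 4/(2√s).
MRS = 2 ÷ (4/(2√s)).
At (15, 36): MRS = 6.
That is, one extra unit of p is worth 6 units of s at the margin.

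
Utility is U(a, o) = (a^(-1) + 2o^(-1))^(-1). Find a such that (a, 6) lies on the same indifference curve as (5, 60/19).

a = 2

U depends on (a, o) only through S = a^(-1) + 2o^(-1), so equal utility means equal S. At (5, 60/19): S = 5/6.
With o = 6: 2·6^(-1) = 1/3, so a^(-1) = 5/6 − 1/3 = 0.5.
Hence a = 1/0.5 = 2.
Check: U(2, 6) = 1.2.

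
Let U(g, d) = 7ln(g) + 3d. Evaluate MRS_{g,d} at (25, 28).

MRS = 7/75

MU_g = 7/g, MU_d = 3.
MRS = 7/g ÷ 3.
At (25, 28): MRS = 7/75.
So at (25, 28) the consumer would give up 7/75 units of d for one more unit of g.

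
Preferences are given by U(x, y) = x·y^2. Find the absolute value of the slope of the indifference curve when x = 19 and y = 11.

MRS = 11/38

MU_x = y^2 and MU_y = 2·x·y.
MRS = MU_x/MU_y = (1/2)·y/x.
At (19, 11): MRS = 11/38.
The indifference curve has slope −11/38 at this bundle.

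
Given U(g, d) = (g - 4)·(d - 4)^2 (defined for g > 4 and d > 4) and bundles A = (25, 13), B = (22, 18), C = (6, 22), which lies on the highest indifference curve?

Evaluate utility at each bundle:
U(A) = 1701.
U(B) = 3528.
U(C) = 648.
Highest utility is B, so B ≻ A ≻ C.

Bundle B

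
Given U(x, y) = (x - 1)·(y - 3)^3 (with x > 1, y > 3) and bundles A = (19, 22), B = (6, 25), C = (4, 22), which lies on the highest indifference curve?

Bundle A

Evaluate utility at each bundle:
U(A) = 123462.
U(B) = 53240.
U(C) = 20577.
Highest utility is A, so A ≻ B ≻ C.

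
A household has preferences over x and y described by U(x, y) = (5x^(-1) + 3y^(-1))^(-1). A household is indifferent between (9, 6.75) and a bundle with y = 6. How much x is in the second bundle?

x = 10

U depends on (x, y) only through S = 5x^(-1) + 3y^(-1), so equal utility means equal S. At (9, 6.75): S = 1.
With y = 6: 3·6^(-1) = 0.5, so 5x^(-1) = 1 − 0.5 = 0.5, i.e. x^(-1) = 0.1.
Hence x = 1/0.1 = 10.
Check: U(10, 6) = 1.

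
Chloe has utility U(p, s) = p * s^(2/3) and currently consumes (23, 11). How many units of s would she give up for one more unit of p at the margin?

MRS = 33/46

MU_p = s^(2/3) and MU_s = 2/3·p·s^(-1/3).
MRS = MU_p/MU_s = (1.5)·s/p.
At (23, 11): MRS = 33/46.
The indifference curve has slope −33/46 at this bundle.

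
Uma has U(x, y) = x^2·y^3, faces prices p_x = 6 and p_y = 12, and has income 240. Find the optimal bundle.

MU_x = 2·x·y^3 and MU_y = 3·x^2·y^2.
MRS = MU_x/MU_y = (2/3)·y/x.
Tangency: set MRS = p_x/p_y = 6/12 = 0.5.
So (2/3)·y/x = 0.5, i.e. y = 0.75·x.
Substitute into the budget 6·x + 12·y = 240: 15·x = 240, so x* = 16.
Then y* = 0.75·16 = 12.

x* = 16, y* = 12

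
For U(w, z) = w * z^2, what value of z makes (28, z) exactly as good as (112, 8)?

z = 16

U(112, 8) = 7168.
Set U(28, z) = 7168 and solve.
With w = 28: z^2 = 7168/28 = 256; taking the square root, z = 16.
Check: U(28, 16) = 7168.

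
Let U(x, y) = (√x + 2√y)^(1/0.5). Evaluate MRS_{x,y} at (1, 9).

For CES with ρ = 0.5, MRS = (1/2)·√(y/x).
At (1, 9): MRS = 1.5.
So at (1, 9) the consumer would give up 1.5 units of y for one more unit of x.

MRS = 1.5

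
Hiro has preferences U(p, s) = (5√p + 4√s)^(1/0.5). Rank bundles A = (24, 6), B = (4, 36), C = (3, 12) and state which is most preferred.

Evaluate utility at each bundle:
U(A) = 1176.000.
U(B) = 1156.000.
U(C) = 507.000.
Highest utility is A, so A ≻ B ≻ C.

Bundle A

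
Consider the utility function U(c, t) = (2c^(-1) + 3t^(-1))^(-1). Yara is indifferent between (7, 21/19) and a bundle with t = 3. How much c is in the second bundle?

U depends on (c, t) only through S = 2c^(-1) + 3t^(-1), so equal utility means equal S. At (7, 21/19): S = 3.
With t = 3: 3·3^(-1) = 1, so 2c^(-1) = 3 − 1 = 2, i.e. c^(-1) = 1.
Hence c = 1/1 = 1.
Check: U(1, 3) = 0.3333.

c = 1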